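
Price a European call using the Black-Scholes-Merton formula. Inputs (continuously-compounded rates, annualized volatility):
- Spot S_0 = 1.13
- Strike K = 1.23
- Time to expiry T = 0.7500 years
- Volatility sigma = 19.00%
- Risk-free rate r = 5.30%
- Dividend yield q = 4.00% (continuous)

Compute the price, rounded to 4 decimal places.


Answer: Price = 0.0396

Derivation:
d1 = (ln(S/K) + (r - q + 0.5*sigma^2) * T) / (sigma * sqrt(T)) = -0.37381325
d2 = d1 - sigma * sqrt(T) = -0.53835808
exp(-rT) = 0.96102967; exp(-qT) = 0.97044553
C = S_0 * exp(-qT) * N(d1) - K * exp(-rT) * N(d2)
N(d1) = 0.35427163; N(d2) = 0.29516493
C = 1.1300 * 0.97044553 * 0.35427163 - 1.2300 * 0.96102967 * 0.29516493 = 0.0396


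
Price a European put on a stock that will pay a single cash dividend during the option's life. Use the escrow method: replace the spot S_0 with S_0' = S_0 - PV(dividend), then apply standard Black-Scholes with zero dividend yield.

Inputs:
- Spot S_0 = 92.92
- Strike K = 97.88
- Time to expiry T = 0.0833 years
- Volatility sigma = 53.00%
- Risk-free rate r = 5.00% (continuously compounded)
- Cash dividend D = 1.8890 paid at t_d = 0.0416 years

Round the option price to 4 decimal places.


PV(D) = D * exp(-r * t_d) = 1.8890 * 0.99792216 = 1.88507496
S_0' = S_0 - PV(D) = 92.9200 - 1.88507496 = 91.03492504
d1 = (ln(S_0'/K) + (r + sigma^2/2)*T) / (sigma*sqrt(T)) = -0.37023965
d2 = d1 - sigma*sqrt(T) = -0.52320687
exp(-rT) = 0.99584366
N(-d1) = 0.64439803; N(-d2) = 0.69958485
P = K * exp(-rT) * N(-d2) - S_0' * N(-d1) = 97.8800 * 0.99584366 * 0.69958485 - 91.03492504 * 0.64439803 = 9.5280

Answer: Price = 9.5280


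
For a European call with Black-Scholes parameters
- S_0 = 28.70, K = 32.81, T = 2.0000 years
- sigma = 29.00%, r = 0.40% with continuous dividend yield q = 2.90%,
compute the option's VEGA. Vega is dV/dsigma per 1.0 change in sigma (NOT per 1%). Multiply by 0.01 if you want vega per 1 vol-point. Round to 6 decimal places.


Answer: Vega = 14.834600

Derivation:
d1 = -0.2431867602; d2 = -0.6533086933
phi(d1) = 0.3873183039; exp(-qT) = 0.9436499474; exp(-rT) = 0.9920319148
Vega = S * exp(-qT) * phi(d1) * sqrt(T) = 28.7000 * 0.9436499474 * 0.3873183039 * 1.4142135624 = 14.834600


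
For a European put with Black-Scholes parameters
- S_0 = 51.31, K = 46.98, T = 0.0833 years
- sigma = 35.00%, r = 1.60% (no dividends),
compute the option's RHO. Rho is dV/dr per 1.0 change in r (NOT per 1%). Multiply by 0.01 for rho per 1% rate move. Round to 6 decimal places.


d1 = 0.9364707420; d2 = 0.8354546542
phi(d1) = 0.2573219489; exp(-qT) = 1.0000000000; exp(-rT) = 0.9986680878
N(-d2) = 0.2017308841
Rho = -K*T*exp(-rT)*N(-d2) = -46.9800 * 0.0833 * 0.9986680878 * 0.2017308841 = -0.788409

Answer: Rho = -0.788409


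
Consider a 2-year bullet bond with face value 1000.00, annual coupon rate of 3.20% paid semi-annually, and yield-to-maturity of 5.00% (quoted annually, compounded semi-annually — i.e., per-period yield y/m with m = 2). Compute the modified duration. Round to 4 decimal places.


Answer: Modified duration = 1.9047

Derivation:
Coupon per period c = face * coupon_rate / m = 16.000000
Periods per year m = 2; per-period yield y/m = 0.025000
Number of cashflows N = 4
Cashflows (t years, CF_t, discount factor 1/(1+y/m)^(m*t), PV):
  t = 0.5000: CF_t = 16.000000, DF = 0.975610, PV = 15.609756
  t = 1.0000: CF_t = 16.000000, DF = 0.951814, PV = 15.229030
  t = 1.5000: CF_t = 16.000000, DF = 0.928599, PV = 14.857591
  t = 2.0000: CF_t = 1016.000000, DF = 0.905951, PV = 920.445855
Price P = sum_t PV_t = 966.142232
First compute Macaulay numerator sum_t t * PV_t:
  t * PV_t at t = 0.5000: 7.804878
  t * PV_t at t = 1.0000: 15.229030
  t * PV_t at t = 1.5000: 22.286386
  t * PV_t at t = 2.0000: 1840.891710
Macaulay duration D = 1886.212004 / 966.142232 = 1.952313
Modified duration = D / (1 + y/m) = 1.952313 / (1 + 0.025000) = 1.904696


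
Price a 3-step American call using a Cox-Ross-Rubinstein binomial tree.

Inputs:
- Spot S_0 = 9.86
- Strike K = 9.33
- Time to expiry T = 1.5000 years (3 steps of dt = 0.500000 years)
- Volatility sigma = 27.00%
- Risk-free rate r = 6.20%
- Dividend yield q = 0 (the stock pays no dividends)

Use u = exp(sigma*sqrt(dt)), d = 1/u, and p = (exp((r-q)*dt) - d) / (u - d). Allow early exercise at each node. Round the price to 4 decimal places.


Answer: Price = V(0,0) = 2.0802

Derivation:
dt = T/N = 0.500000
u = exp(sigma*sqrt(dt)) = 1.210361; d = 1/u = 0.826200
p = (exp((r-q)*dt) - d) / (u - d) = 0.534374
Discount per step: exp(-r*dt) = 0.969476
Stock lattice S(k, i) with i counting down-moves:
  k=0: S(0,0) = 9.8600
  k=1: S(1,0) = 11.9342; S(1,1) = 8.1463
  k=2: S(2,0) = 14.4446; S(2,1) = 9.8600; S(2,2) = 6.7305
  k=3: S(3,0) = 17.4832; S(3,1) = 11.9342; S(3,2) = 8.1463; S(3,3) = 5.5607
Terminal payoffs V(N, i) = max(S_T - K, 0):
  V(3,0) = 8.153239; V(3,1) = 2.604161; V(3,2) = 0.000000; V(3,3) = 0.000000
Backward induction: V(k, i) = exp(-r*dt) * [p * V(k+1, i) + (1-p) * V(k+1, i+1)]; then take max(V_cont, immediate exercise) for American.
  V(2,0) = exp(-r*dt) * [p*8.153239 + (1-p)*2.604161] = 5.399439; exercise = 5.114646; V(2,0) = max -> 5.399439
  V(2,1) = exp(-r*dt) * [p*2.604161 + (1-p)*0.000000] = 1.349118; exercise = 0.530000; V(2,1) = max -> 1.349118
  V(2,2) = exp(-r*dt) * [p*0.000000 + (1-p)*0.000000] = 0.000000; exercise = 0.000000; V(2,2) = max -> 0.000000
  V(1,0) = exp(-r*dt) * [p*5.399439 + (1-p)*1.349118] = 3.406256; exercise = 2.604161; V(1,0) = max -> 3.406256
  V(1,1) = exp(-r*dt) * [p*1.349118 + (1-p)*0.000000] = 0.698927; exercise = 0.000000; V(1,1) = max -> 0.698927
  V(0,0) = exp(-r*dt) * [p*3.406256 + (1-p)*0.698927] = 2.080158; exercise = 0.530000; V(0,0) = max -> 2.080158


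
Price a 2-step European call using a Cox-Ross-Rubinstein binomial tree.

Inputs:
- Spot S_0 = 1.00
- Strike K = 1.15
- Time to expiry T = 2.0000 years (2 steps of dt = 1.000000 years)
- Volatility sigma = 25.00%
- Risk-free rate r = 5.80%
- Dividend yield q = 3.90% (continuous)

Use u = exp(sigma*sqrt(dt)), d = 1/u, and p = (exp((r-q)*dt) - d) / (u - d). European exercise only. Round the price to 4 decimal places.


dt = T/N = 1.000000
u = exp(sigma*sqrt(dt)) = 1.284025; d = 1/u = 0.778801
p = (exp((r-q)*dt) - d) / (u - d) = 0.475790
Discount per step: exp(-r*dt) = 0.943650
Stock lattice S(k, i) with i counting down-moves:
  k=0: S(0,0) = 1.0000
  k=1: S(1,0) = 1.2840; S(1,1) = 0.7788
  k=2: S(2,0) = 1.6487; S(2,1) = 1.0000; S(2,2) = 0.6065
Terminal payoffs V(N, i) = max(S_T - K, 0):
  V(2,0) = 0.498721; V(2,1) = 0.000000; V(2,2) = 0.000000
Backward induction: V(k, i) = exp(-r*dt) * [p * V(k+1, i) + (1-p) * V(k+1, i+1)].
  V(1,0) = exp(-r*dt) * [p*0.498721 + (1-p)*0.000000] = 0.223916
  V(1,1) = exp(-r*dt) * [p*0.000000 + (1-p)*0.000000] = 0.000000
  V(0,0) = exp(-r*dt) * [p*0.223916 + (1-p)*0.000000] = 0.100533

Answer: Price = V(0,0) = 0.1005


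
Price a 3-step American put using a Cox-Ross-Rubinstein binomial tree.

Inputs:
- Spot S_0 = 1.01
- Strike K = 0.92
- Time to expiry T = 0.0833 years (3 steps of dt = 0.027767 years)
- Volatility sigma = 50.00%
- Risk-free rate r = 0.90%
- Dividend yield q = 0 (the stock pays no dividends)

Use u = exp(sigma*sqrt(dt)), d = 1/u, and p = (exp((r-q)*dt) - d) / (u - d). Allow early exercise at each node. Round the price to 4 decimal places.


Answer: Price = V(0,0) = 0.0187

Derivation:
dt = T/N = 0.027767
u = exp(sigma*sqrt(dt)) = 1.086886; d = 1/u = 0.920060
p = (exp((r-q)*dt) - d) / (u - d) = 0.480681
Discount per step: exp(-r*dt) = 0.999750
Stock lattice S(k, i) with i counting down-moves:
  k=0: S(0,0) = 1.0100
  k=1: S(1,0) = 1.0978; S(1,1) = 0.9293
  k=2: S(2,0) = 1.1931; S(2,1) = 1.0100; S(2,2) = 0.8550
  k=3: S(3,0) = 1.2968; S(3,1) = 1.0978; S(3,2) = 0.9293; S(3,3) = 0.7866
Terminal payoffs V(N, i) = max(K - S_T, 0):
  V(3,0) = 0.000000; V(3,1) = 0.000000; V(3,2) = 0.000000; V(3,3) = 0.133372
Backward induction: V(k, i) = exp(-r*dt) * [p * V(k+1, i) + (1-p) * V(k+1, i+1)]; then take max(V_cont, immediate exercise) for American.
  V(2,0) = exp(-r*dt) * [p*0.000000 + (1-p)*0.000000] = 0.000000; exercise = 0.000000; V(2,0) = max -> 0.000000
  V(2,1) = exp(-r*dt) * [p*0.000000 + (1-p)*0.000000] = 0.000000; exercise = 0.000000; V(2,1) = max -> 0.000000
  V(2,2) = exp(-r*dt) * [p*0.000000 + (1-p)*0.133372] = 0.069245; exercise = 0.065025; V(2,2) = max -> 0.069245
  V(1,0) = exp(-r*dt) * [p*0.000000 + (1-p)*0.000000] = 0.000000; exercise = 0.000000; V(1,0) = max -> 0.000000
  V(1,1) = exp(-r*dt) * [p*0.000000 + (1-p)*0.069245] = 0.035951; exercise = 0.000000; V(1,1) = max -> 0.035951
  V(0,0) = exp(-r*dt) * [p*0.000000 + (1-p)*0.035951] = 0.018666; exercise = 0.000000; V(0,0) = max -> 0.018666


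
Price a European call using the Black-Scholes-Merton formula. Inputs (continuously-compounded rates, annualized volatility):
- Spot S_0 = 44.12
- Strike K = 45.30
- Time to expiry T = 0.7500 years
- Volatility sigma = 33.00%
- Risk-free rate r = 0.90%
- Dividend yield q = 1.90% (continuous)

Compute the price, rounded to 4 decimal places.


d1 = (ln(S/K) + (r - q + 0.5*sigma^2) * T) / (sigma * sqrt(T)) = 0.02429652
d2 = d1 - sigma * sqrt(T) = -0.26149187
exp(-rT) = 0.99327273; exp(-qT) = 0.98585105
C = S_0 * exp(-qT) * N(d1) - K * exp(-rT) * N(d2)
N(d1) = 0.50969195; N(d2) = 0.39685661
C = 44.1200 * 0.98585105 * 0.50969195 - 45.3000 * 0.99327273 * 0.39685661 = 4.3128

Answer: Price = 4.3128


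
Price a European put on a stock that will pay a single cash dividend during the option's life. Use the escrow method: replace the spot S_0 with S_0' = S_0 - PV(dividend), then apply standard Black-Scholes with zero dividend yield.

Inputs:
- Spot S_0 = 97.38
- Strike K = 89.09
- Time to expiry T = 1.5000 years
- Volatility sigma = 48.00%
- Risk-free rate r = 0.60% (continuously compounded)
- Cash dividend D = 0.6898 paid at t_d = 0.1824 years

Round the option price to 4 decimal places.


Answer: Price = 17.4315

Derivation:
PV(D) = D * exp(-r * t_d) = 0.6898 * 0.99890620 = 0.68904550
S_0' = S_0 - PV(D) = 97.3800 - 0.68904550 = 96.69095450
d1 = (ln(S_0'/K) + (r + sigma^2/2)*T) / (sigma*sqrt(T)) = 0.44851648
d2 = d1 - sigma*sqrt(T) = -0.13936106
exp(-rT) = 0.99104038
N(-d1) = 0.32689025; N(-d2) = 0.55541758
P = K * exp(-rT) * N(-d2) - S_0' * N(-d1) = 89.0900 * 0.99104038 * 0.55541758 - 96.69095450 * 0.32689025 = 17.4315


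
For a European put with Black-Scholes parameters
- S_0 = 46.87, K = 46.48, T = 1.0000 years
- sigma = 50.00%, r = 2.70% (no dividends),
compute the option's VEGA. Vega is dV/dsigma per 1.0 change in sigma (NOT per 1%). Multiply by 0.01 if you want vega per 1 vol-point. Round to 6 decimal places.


Answer: Vega = 17.761113

Derivation:
d1 = 0.3207113988; d2 = -0.1792886012
phi(d1) = 0.3789441547; exp(-qT) = 1.0000000000; exp(-rT) = 0.9733612415
Vega = S * exp(-qT) * phi(d1) * sqrt(T) = 46.8700 * 1.0000000000 * 0.3789441547 * 1.0000000000 = 17.761113


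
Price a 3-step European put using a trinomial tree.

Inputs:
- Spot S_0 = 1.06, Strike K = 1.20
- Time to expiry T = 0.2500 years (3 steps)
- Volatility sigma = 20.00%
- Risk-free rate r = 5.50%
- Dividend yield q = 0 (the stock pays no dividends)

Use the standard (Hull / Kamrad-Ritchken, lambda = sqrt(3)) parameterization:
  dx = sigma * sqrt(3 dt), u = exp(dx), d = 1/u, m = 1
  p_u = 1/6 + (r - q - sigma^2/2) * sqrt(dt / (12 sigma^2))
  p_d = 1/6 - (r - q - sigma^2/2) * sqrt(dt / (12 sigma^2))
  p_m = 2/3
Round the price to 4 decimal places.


Answer: Price = V(0,0) = 0.1311

Derivation:
dt = T/N = 0.083333; dx = sigma*sqrt(3*dt) = 0.100000
u = exp(dx) = 1.105171; d = 1/u = 0.904837
p_u = 0.181250, p_m = 0.666667, p_d = 0.152083
Discount per step: exp(-r*dt) = 0.995427
Stock lattice S(k, j) with j the centered position index:
  k=0: S(0,+0) = 1.0600
  k=1: S(1,-1) = 0.9591; S(1,+0) = 1.0600; S(1,+1) = 1.1715
  k=2: S(2,-2) = 0.8679; S(2,-1) = 0.9591; S(2,+0) = 1.0600; S(2,+1) = 1.1715; S(2,+2) = 1.2947
  k=3: S(3,-3) = 0.7853; S(3,-2) = 0.8679; S(3,-1) = 0.9591; S(3,+0) = 1.0600; S(3,+1) = 1.1715; S(3,+2) = 1.2947; S(3,+3) = 1.4309
Terminal payoffs V(N, j) = max(K - S_T, 0):
  V(3,-3) = 0.414733; V(3,-2) = 0.332145; V(3,-1) = 0.240872; V(3,+0) = 0.140000; V(3,+1) = 0.028519; V(3,+2) = 0.000000; V(3,+3) = 0.000000
Backward induction: V(k, j) = exp(-r*dt) * [p_u * V(k+1, j+1) + p_m * V(k+1, j) + p_d * V(k+1, j-1)]
  V(2,-2) = exp(-r*dt) * [p_u*0.240872 + p_m*0.332145 + p_d*0.414733] = 0.326662
  V(2,-1) = exp(-r*dt) * [p_u*0.140000 + p_m*0.240872 + p_d*0.332145] = 0.235389
  V(2,+0) = exp(-r*dt) * [p_u*0.028519 + p_m*0.140000 + p_d*0.240872] = 0.134517
  V(2,+1) = exp(-r*dt) * [p_u*0.000000 + p_m*0.028519 + p_d*0.140000] = 0.040120
  V(2,+2) = exp(-r*dt) * [p_u*0.000000 + p_m*0.000000 + p_d*0.028519] = 0.004317
  V(1,-1) = exp(-r*dt) * [p_u*0.134517 + p_m*0.235389 + p_d*0.326662] = 0.229931
  V(1,+0) = exp(-r*dt) * [p_u*0.040120 + p_m*0.134517 + p_d*0.235389] = 0.132141
  V(1,+1) = exp(-r*dt) * [p_u*0.004317 + p_m*0.040120 + p_d*0.134517] = 0.047768
  V(0,+0) = exp(-r*dt) * [p_u*0.047768 + p_m*0.132141 + p_d*0.229931] = 0.131118


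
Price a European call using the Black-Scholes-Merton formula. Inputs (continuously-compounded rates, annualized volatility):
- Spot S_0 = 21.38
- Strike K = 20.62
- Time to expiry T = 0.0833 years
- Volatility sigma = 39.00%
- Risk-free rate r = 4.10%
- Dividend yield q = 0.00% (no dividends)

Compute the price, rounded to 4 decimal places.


Answer: Price = 1.4137

Derivation:
d1 = (ln(S/K) + (r - q + 0.5*sigma^2) * T) / (sigma * sqrt(T)) = 0.40817673
d2 = d1 - sigma * sqrt(T) = 0.29561594
exp(-rT) = 0.99659053; exp(-qT) = 1.00000000
C = S_0 * exp(-qT) * N(d1) - K * exp(-rT) * N(d2)
N(d1) = 0.65842803; N(d2) = 0.61623830
C = 21.3800 * 1.00000000 * 0.65842803 - 20.6200 * 0.99659053 * 0.61623830 = 1.4137


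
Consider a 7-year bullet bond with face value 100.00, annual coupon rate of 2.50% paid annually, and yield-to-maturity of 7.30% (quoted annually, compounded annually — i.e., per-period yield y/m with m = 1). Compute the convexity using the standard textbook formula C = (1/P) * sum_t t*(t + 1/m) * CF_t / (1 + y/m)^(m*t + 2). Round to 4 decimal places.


Answer: Convexity = 43.2698

Derivation:
Coupon per period c = face * coupon_rate / m = 2.500000
Periods per year m = 1; per-period yield y/m = 0.073000
Number of cashflows N = 7
Cashflows (t years, CF_t, discount factor 1/(1+y/m)^(m*t), PV):
  t = 1.0000: CF_t = 2.500000, DF = 0.931966, PV = 2.329916
  t = 2.0000: CF_t = 2.500000, DF = 0.868561, PV = 2.171404
  t = 3.0000: CF_t = 2.500000, DF = 0.809470, PV = 2.023675
  t = 4.0000: CF_t = 2.500000, DF = 0.754399, PV = 1.885998
  t = 5.0000: CF_t = 2.500000, DF = 0.703075, PV = 1.757686
  t = 6.0000: CF_t = 2.500000, DF = 0.655242, PV = 1.638105
  t = 7.0000: CF_t = 102.500000, DF = 0.610663, PV = 62.593006
Price P = sum_t PV_t = 74.399790
Convexity numerator sum_t t*(t + 1/m) * CF_t / (1+y/m)^(m*t + 2):
  t = 1.0000: term = 4.047351
  t = 2.0000: term = 11.315985
  t = 3.0000: term = 21.092237
  t = 4.0000: term = 32.762096
  t = 5.0000: term = 45.799761
  t = 6.0000: term = 59.757377
  t = 7.0000: term = 3044.488898
Convexity = (1/P) * sum = 3219.263704 / 74.399790 = 43.269795


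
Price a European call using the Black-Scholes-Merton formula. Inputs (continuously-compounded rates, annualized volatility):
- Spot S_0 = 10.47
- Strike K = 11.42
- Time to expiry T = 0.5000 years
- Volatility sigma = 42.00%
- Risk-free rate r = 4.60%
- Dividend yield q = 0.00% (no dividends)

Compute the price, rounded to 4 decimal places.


Answer: Price = 0.9607

Derivation:
d1 = (ln(S/K) + (r - q + 0.5*sigma^2) * T) / (sigma * sqrt(T)) = -0.06650905
d2 = d1 - sigma * sqrt(T) = -0.36349390
exp(-rT) = 0.97726248; exp(-qT) = 1.00000000
C = S_0 * exp(-qT) * N(d1) - K * exp(-rT) * N(d2)
N(d1) = 0.47348628; N(d2) = 0.35811799
C = 10.4700 * 1.00000000 * 0.47348628 - 11.4200 * 0.97726248 * 0.35811799 = 0.9607


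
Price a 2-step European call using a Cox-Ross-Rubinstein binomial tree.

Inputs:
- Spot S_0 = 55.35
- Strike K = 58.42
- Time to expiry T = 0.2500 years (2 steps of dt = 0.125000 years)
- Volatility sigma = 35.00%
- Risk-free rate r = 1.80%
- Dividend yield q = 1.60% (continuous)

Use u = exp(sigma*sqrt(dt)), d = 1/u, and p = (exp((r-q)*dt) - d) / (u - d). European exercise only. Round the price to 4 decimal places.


Answer: Price = V(0,0) = 2.7441

Derivation:
dt = T/N = 0.125000
u = exp(sigma*sqrt(dt)) = 1.131726; d = 1/u = 0.883606
p = (exp((r-q)*dt) - d) / (u - d) = 0.470111
Discount per step: exp(-r*dt) = 0.997753
Stock lattice S(k, i) with i counting down-moves:
  k=0: S(0,0) = 55.3500
  k=1: S(1,0) = 62.6410; S(1,1) = 48.9076
  k=2: S(2,0) = 70.8925; S(2,1) = 55.3500; S(2,2) = 43.2151
Terminal payoffs V(N, i) = max(S_T - K, 0):
  V(2,0) = 12.472457; V(2,1) = 0.000000; V(2,2) = 0.000000
Backward induction: V(k, i) = exp(-r*dt) * [p * V(k+1, i) + (1-p) * V(k+1, i+1)].
  V(1,0) = exp(-r*dt) * [p*12.472457 + (1-p)*0.000000] = 5.850264
  V(1,1) = exp(-r*dt) * [p*0.000000 + (1-p)*0.000000] = 0.000000
  V(0,0) = exp(-r*dt) * [p*5.850264 + (1-p)*0.000000] = 2.744093


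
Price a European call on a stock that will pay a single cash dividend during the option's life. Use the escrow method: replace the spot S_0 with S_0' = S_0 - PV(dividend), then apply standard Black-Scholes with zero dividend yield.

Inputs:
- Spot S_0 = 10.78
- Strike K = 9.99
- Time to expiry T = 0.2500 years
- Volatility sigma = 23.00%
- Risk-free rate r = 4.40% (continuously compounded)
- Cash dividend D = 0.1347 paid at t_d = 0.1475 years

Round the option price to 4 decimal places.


Answer: Price = 0.9489

Derivation:
PV(D) = D * exp(-r * t_d) = 0.1347 * 0.99353101 = 0.13382863
S_0' = S_0 - PV(D) = 10.7800 - 0.13382863 = 10.64617137
d1 = (ln(S_0'/K) + (r + sigma^2/2)*T) / (sigma*sqrt(T)) = 0.70633252
d2 = d1 - sigma*sqrt(T) = 0.59133252
exp(-rT) = 0.98906028
N(d1) = 0.76000931; N(d2) = 0.72285118
C = S_0' * N(d1) - K * exp(-rT) * N(d2) = 10.64617137 * 0.76000931 - 9.9900 * 0.98906028 * 0.72285118 = 0.9489


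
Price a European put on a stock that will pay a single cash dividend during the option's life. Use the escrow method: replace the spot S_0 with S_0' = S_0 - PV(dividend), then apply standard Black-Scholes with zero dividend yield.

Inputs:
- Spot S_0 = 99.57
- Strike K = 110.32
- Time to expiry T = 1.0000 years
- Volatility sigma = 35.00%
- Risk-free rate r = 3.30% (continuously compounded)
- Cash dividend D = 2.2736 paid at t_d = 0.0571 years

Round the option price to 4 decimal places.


Answer: Price = 19.3792

Derivation:
PV(D) = D * exp(-r * t_d) = 2.2736 * 0.99811747 = 2.26931989
S_0' = S_0 - PV(D) = 99.5700 - 2.26931989 = 97.30068011
d1 = (ln(S_0'/K) + (r + sigma^2/2)*T) / (sigma*sqrt(T)) = -0.08951216
d2 = d1 - sigma*sqrt(T) = -0.43951216
exp(-rT) = 0.96753856
N(-d1) = 0.53566255; N(-d2) = 0.66985476
P = K * exp(-rT) * N(-d2) - S_0' * N(-d1) = 110.3200 * 0.96753856 * 0.66985476 - 97.30068011 * 0.53566255 = 19.3792


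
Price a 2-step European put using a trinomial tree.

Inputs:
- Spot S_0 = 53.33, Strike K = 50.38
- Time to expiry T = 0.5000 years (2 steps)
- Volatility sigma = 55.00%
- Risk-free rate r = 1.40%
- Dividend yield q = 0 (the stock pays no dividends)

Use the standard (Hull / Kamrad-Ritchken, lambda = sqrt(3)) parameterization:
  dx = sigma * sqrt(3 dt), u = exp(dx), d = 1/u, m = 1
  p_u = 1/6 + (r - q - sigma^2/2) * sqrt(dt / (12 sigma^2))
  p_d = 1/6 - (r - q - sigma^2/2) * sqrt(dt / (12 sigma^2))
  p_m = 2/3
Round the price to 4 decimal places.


dt = T/N = 0.250000; dx = sigma*sqrt(3*dt) = 0.476314
u = exp(dx) = 1.610128; d = 1/u = 0.621068
p_u = 0.130648, p_m = 0.666667, p_d = 0.202685
Discount per step: exp(-r*dt) = 0.996506
Stock lattice S(k, j) with j the centered position index:
  k=0: S(0,+0) = 53.3300
  k=1: S(1,-1) = 33.1216; S(1,+0) = 53.3300; S(1,+1) = 85.8682
  k=2: S(2,-2) = 20.5708; S(2,-1) = 33.1216; S(2,+0) = 53.3300; S(2,+1) = 85.8682; S(2,+2) = 138.2588
Terminal payoffs V(N, j) = max(K - S_T, 0):
  V(2,-2) = 29.809231; V(2,-1) = 17.258419; V(2,+0) = 0.000000; V(2,+1) = 0.000000; V(2,+2) = 0.000000
Backward induction: V(k, j) = exp(-r*dt) * [p_u * V(k+1, j+1) + p_m * V(k+1, j) + p_d * V(k+1, j-1)]
  V(1,-1) = exp(-r*dt) * [p_u*0.000000 + p_m*17.258419 + p_d*29.809231] = 17.486201
  V(1,+0) = exp(-r*dt) * [p_u*0.000000 + p_m*0.000000 + p_d*17.258419] = 3.485809
  V(1,+1) = exp(-r*dt) * [p_u*0.000000 + p_m*0.000000 + p_d*0.000000] = 0.000000
  V(0,+0) = exp(-r*dt) * [p_u*0.000000 + p_m*3.485809 + p_d*17.486201] = 5.847569

Answer: Price = V(0,0) = 5.8476


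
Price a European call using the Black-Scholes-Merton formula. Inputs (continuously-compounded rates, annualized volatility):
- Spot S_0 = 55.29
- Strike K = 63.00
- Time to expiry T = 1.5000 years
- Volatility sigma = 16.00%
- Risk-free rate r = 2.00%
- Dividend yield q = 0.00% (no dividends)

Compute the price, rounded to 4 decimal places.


d1 = (ln(S/K) + (r - q + 0.5*sigma^2) * T) / (sigma * sqrt(T)) = -0.41510005
d2 = d1 - sigma * sqrt(T) = -0.61105923
exp(-rT) = 0.97044553; exp(-qT) = 1.00000000
C = S_0 * exp(-qT) * N(d1) - K * exp(-rT) * N(d2)
N(d1) = 0.33903433; N(d2) = 0.27058018
C = 55.2900 * 1.00000000 * 0.33903433 - 63.0000 * 0.97044553 * 0.27058018 = 2.2025

Answer: Price = 2.2025


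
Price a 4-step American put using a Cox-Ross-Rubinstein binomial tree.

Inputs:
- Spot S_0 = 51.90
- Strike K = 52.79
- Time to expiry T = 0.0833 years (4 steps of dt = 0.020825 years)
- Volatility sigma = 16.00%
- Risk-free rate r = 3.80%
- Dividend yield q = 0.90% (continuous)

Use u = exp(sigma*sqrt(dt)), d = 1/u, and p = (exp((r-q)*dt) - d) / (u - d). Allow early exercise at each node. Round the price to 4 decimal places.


dt = T/N = 0.020825
u = exp(sigma*sqrt(dt)) = 1.023358; d = 1/u = 0.977175
p = (exp((r-q)*dt) - d) / (u - d) = 0.507309
Discount per step: exp(-r*dt) = 0.999209
Stock lattice S(k, i) with i counting down-moves:
  k=0: S(0,0) = 51.9000
  k=1: S(1,0) = 53.1123; S(1,1) = 50.7154
  k=2: S(2,0) = 54.3529; S(2,1) = 51.9000; S(2,2) = 49.5578
  k=3: S(3,0) = 55.6225; S(3,1) = 53.1123; S(3,2) = 50.7154; S(3,3) = 48.4267
  k=4: S(4,0) = 56.9217; S(4,1) = 54.3529; S(4,2) = 51.9000; S(4,3) = 49.5578; S(4,4) = 47.3213
Terminal payoffs V(N, i) = max(K - S_T, 0):
  V(4,0) = 0.000000; V(4,1) = 0.000000; V(4,2) = 0.890000; V(4,3) = 3.232183; V(4,4) = 5.468666
Backward induction: V(k, i) = exp(-r*dt) * [p * V(k+1, i) + (1-p) * V(k+1, i+1)]; then take max(V_cont, immediate exercise) for American.
  V(3,0) = exp(-r*dt) * [p*0.000000 + (1-p)*0.000000] = 0.000000; exercise = 0.000000; V(3,0) = max -> 0.000000
  V(3,1) = exp(-r*dt) * [p*0.000000 + (1-p)*0.890000] = 0.438148; exercise = 0.000000; V(3,1) = max -> 0.438148
  V(3,2) = exp(-r*dt) * [p*0.890000 + (1-p)*3.232183] = 2.042356; exercise = 2.074611; V(3,2) = max -> 2.074611
  V(3,3) = exp(-r*dt) * [p*3.232183 + (1-p)*5.468666] = 4.330651; exercise = 4.363334; V(3,3) = max -> 4.363334
  V(2,0) = exp(-r*dt) * [p*0.000000 + (1-p)*0.438148] = 0.215701; exercise = 0.000000; V(2,0) = max -> 0.215701
  V(2,1) = exp(-r*dt) * [p*0.438148 + (1-p)*2.074611] = 1.243435; exercise = 0.890000; V(2,1) = max -> 1.243435
  V(2,2) = exp(-r*dt) * [p*2.074611 + (1-p)*4.363334] = 3.199712; exercise = 3.232183; V(2,2) = max -> 3.232183
  V(1,0) = exp(-r*dt) * [p*0.215701 + (1-p)*1.243435] = 0.721485; exercise = 0.000000; V(1,0) = max -> 0.721485
  V(1,1) = exp(-r*dt) * [p*1.243435 + (1-p)*3.232183] = 2.221515; exercise = 2.074611; V(1,1) = max -> 2.221515
  V(0,0) = exp(-r*dt) * [p*0.721485 + (1-p)*2.221515] = 1.459382; exercise = 0.890000; V(0,0) = max -> 1.459382

Answer: Price = V(0,0) = 1.4594


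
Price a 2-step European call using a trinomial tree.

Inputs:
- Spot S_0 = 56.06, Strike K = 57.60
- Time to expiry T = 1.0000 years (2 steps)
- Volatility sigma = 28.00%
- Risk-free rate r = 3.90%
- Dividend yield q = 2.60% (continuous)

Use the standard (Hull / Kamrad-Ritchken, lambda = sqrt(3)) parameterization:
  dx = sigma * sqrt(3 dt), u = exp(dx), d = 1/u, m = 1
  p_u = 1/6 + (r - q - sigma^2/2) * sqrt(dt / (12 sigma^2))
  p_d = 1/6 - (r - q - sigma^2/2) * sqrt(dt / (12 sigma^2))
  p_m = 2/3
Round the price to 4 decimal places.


Answer: Price = V(0,0) = 5.1728

Derivation:
dt = T/N = 0.500000; dx = sigma*sqrt(3*dt) = 0.342929
u = exp(dx) = 1.409068; d = 1/u = 0.709689
p_u = 0.147566, p_m = 0.666667, p_d = 0.185767
Discount per step: exp(-r*dt) = 0.980689
Stock lattice S(k, j) with j the centered position index:
  k=0: S(0,+0) = 56.0600
  k=1: S(1,-1) = 39.7852; S(1,+0) = 56.0600; S(1,+1) = 78.9924
  k=2: S(2,-2) = 28.2351; S(2,-1) = 39.7852; S(2,+0) = 56.0600; S(2,+1) = 78.9924; S(2,+2) = 111.3056
Terminal payoffs V(N, j) = max(S_T - K, 0):
  V(2,-2) = 0.000000; V(2,-1) = 0.000000; V(2,+0) = 0.000000; V(2,+1) = 21.392358; V(2,+2) = 53.705611
Backward induction: V(k, j) = exp(-r*dt) * [p_u * V(k+1, j+1) + p_m * V(k+1, j) + p_d * V(k+1, j-1)]
  V(1,-1) = exp(-r*dt) * [p_u*0.000000 + p_m*0.000000 + p_d*0.000000] = 0.000000
  V(1,+0) = exp(-r*dt) * [p_u*21.392358 + p_m*0.000000 + p_d*0.000000] = 3.095834
  V(1,+1) = exp(-r*dt) * [p_u*53.705611 + p_m*21.392358 + p_d*0.000000] = 21.758270
  V(0,+0) = exp(-r*dt) * [p_u*21.758270 + p_m*3.095834 + p_d*0.000000] = 5.172820


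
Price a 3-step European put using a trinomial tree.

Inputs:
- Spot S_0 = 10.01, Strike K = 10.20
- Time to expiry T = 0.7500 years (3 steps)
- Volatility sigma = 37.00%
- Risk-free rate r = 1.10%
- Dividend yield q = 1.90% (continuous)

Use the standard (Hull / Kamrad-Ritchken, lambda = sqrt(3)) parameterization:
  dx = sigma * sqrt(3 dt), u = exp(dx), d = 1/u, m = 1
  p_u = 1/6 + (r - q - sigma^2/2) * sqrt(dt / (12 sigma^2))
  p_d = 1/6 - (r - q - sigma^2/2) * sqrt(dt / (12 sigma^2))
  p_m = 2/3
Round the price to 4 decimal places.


Answer: Price = V(0,0) = 1.3099

Derivation:
dt = T/N = 0.250000; dx = sigma*sqrt(3*dt) = 0.320429
u = exp(dx) = 1.377719; d = 1/u = 0.725837
p_u = 0.136843, p_m = 0.666667, p_d = 0.196490
Discount per step: exp(-r*dt) = 0.997254
Stock lattice S(k, j) with j the centered position index:
  k=0: S(0,+0) = 10.0100
  k=1: S(1,-1) = 7.2656; S(1,+0) = 10.0100; S(1,+1) = 13.7910
  k=2: S(2,-2) = 5.2737; S(2,-1) = 7.2656; S(2,+0) = 10.0100; S(2,+1) = 13.7910; S(2,+2) = 19.0001
  k=3: S(3,-3) = 3.8278; S(3,-2) = 5.2737; S(3,-1) = 7.2656; S(3,+0) = 10.0100; S(3,+1) = 13.7910; S(3,+2) = 19.0001; S(3,+3) = 26.1768
Terminal payoffs V(N, j) = max(K - S_T, 0):
  V(3,-3) = 6.372176; V(3,-2) = 4.926334; V(3,-1) = 2.934369; V(3,+0) = 0.190000; V(3,+1) = 0.000000; V(3,+2) = 0.000000; V(3,+3) = 0.000000
Backward induction: V(k, j) = exp(-r*dt) * [p_u * V(k+1, j+1) + p_m * V(k+1, j) + p_d * V(k+1, j-1)]
  V(2,-2) = exp(-r*dt) * [p_u*2.934369 + p_m*4.926334 + p_d*6.372176] = 4.924280
  V(2,-1) = exp(-r*dt) * [p_u*0.190000 + p_m*2.934369 + p_d*4.926334] = 2.942119
  V(2,+0) = exp(-r*dt) * [p_u*0.000000 + p_m*0.190000 + p_d*2.934369] = 0.701309
  V(2,+1) = exp(-r*dt) * [p_u*0.000000 + p_m*0.000000 + p_d*0.190000] = 0.037231
  V(2,+2) = exp(-r*dt) * [p_u*0.000000 + p_m*0.000000 + p_d*0.000000] = 0.000000
  V(1,-1) = exp(-r*dt) * [p_u*0.701309 + p_m*2.942119 + p_d*4.924280] = 3.016646
  V(1,+0) = exp(-r*dt) * [p_u*0.037231 + p_m*0.701309 + p_d*2.942119] = 1.047846
  V(1,+1) = exp(-r*dt) * [p_u*0.000000 + p_m*0.037231 + p_d*0.701309] = 0.162174
  V(0,+0) = exp(-r*dt) * [p_u*0.162174 + p_m*1.047846 + p_d*3.016646] = 1.309890


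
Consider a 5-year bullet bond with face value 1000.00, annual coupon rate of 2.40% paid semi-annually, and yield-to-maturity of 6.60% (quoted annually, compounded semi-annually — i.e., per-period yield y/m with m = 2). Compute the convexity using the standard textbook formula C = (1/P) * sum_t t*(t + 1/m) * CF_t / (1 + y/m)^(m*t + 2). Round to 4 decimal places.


Answer: Convexity = 23.7871

Derivation:
Coupon per period c = face * coupon_rate / m = 12.000000
Periods per year m = 2; per-period yield y/m = 0.033000
Number of cashflows N = 10
Cashflows (t years, CF_t, discount factor 1/(1+y/m)^(m*t), PV):
  t = 0.5000: CF_t = 12.000000, DF = 0.968054, PV = 11.616651
  t = 1.0000: CF_t = 12.000000, DF = 0.937129, PV = 11.245547
  t = 1.5000: CF_t = 12.000000, DF = 0.907192, PV = 10.886300
  t = 2.0000: CF_t = 12.000000, DF = 0.878211, PV = 10.538528
  t = 2.5000: CF_t = 12.000000, DF = 0.850156, PV = 10.201867
  t = 3.0000: CF_t = 12.000000, DF = 0.822997, PV = 9.875960
  t = 3.5000: CF_t = 12.000000, DF = 0.796705, PV = 9.560465
  t = 4.0000: CF_t = 12.000000, DF = 0.771254, PV = 9.255048
  t = 4.5000: CF_t = 12.000000, DF = 0.746616, PV = 8.959388
  t = 5.0000: CF_t = 1012.000000, DF = 0.722764, PV = 731.437626
Price P = sum_t PV_t = 823.577379
Convexity numerator sum_t t*(t + 1/m) * CF_t / (1+y/m)^(m*t + 2):
  t = 0.5000: term = 5.443150
  t = 1.0000: term = 15.807792
  t = 1.5000: term = 30.605600
  t = 2.0000: term = 49.379799
  t = 2.5000: term = 71.703484
  t = 3.0000: term = 97.178004
  t = 3.5000: term = 125.431434
  t = 4.0000: term = 156.117122
  t = 4.5000: term = 188.912296
  t = 5.0000: term = 18849.912913
Convexity = (1/P) * sum = 19590.491594 / 823.577379 = 23.787069


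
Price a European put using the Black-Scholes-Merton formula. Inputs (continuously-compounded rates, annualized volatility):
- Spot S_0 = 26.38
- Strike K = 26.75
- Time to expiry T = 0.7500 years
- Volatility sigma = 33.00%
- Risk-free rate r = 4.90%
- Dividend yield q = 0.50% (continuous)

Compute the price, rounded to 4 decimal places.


Answer: Price = 2.7163

Derivation:
d1 = (ln(S/K) + (r - q + 0.5*sigma^2) * T) / (sigma * sqrt(T)) = 0.20962774
d2 = d1 - sigma * sqrt(T) = -0.07616064
exp(-rT) = 0.96391708; exp(-qT) = 0.99625702
P = K * exp(-rT) * N(-d2) - S_0 * exp(-qT) * N(-d1)
N(-d1) = 0.41697911; N(-d2) = 0.53035435
P = 26.7500 * 0.96391708 * 0.53035435 - 26.3800 * 0.99625702 * 0.41697911 = 2.7163


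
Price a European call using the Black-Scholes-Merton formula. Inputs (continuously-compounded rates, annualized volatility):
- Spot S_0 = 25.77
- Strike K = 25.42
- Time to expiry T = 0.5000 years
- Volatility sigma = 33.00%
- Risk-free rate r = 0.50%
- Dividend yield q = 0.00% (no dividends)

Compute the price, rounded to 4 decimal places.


d1 = (ln(S/K) + (r - q + 0.5*sigma^2) * T) / (sigma * sqrt(T)) = 0.18598948
d2 = d1 - sigma * sqrt(T) = -0.04735576
exp(-rT) = 0.99750312; exp(-qT) = 1.00000000
C = S_0 * exp(-qT) * N(d1) - K * exp(-rT) * N(d2)
N(d1) = 0.57377349; N(d2) = 0.48111484
C = 25.7700 * 1.00000000 * 0.57377349 - 25.4200 * 0.99750312 * 0.48111484 = 2.5867

Answer: Price = 2.5867


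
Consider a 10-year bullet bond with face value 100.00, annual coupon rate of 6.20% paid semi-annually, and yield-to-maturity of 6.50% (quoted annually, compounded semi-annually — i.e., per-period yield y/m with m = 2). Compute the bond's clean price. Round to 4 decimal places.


Coupon per period c = face * coupon_rate / m = 3.100000
Periods per year m = 2; per-period yield y/m = 0.032500
Number of cashflows N = 20
Cashflows (t years, CF_t, discount factor 1/(1+y/m)^(m*t), PV):
  t = 0.5000: CF_t = 3.100000, DF = 0.968523, PV = 3.002421
  t = 1.0000: CF_t = 3.100000, DF = 0.938037, PV = 2.907914
  t = 1.5000: CF_t = 3.100000, DF = 0.908510, PV = 2.816382
  t = 2.0000: CF_t = 3.100000, DF = 0.879913, PV = 2.727730
  t = 2.5000: CF_t = 3.100000, DF = 0.852216, PV = 2.641870
  t = 3.0000: CF_t = 3.100000, DF = 0.825391, PV = 2.558712
  t = 3.5000: CF_t = 3.100000, DF = 0.799410, PV = 2.478171
  t = 4.0000: CF_t = 3.100000, DF = 0.774247, PV = 2.400166
  t = 4.5000: CF_t = 3.100000, DF = 0.749876, PV = 2.324616
  t = 5.0000: CF_t = 3.100000, DF = 0.726272, PV = 2.251444
  t = 5.5000: CF_t = 3.100000, DF = 0.703411, PV = 2.180575
  t = 6.0000: CF_t = 3.100000, DF = 0.681270, PV = 2.111937
  t = 6.5000: CF_t = 3.100000, DF = 0.659826, PV = 2.045460
  t = 7.0000: CF_t = 3.100000, DF = 0.639056, PV = 1.981075
  t = 7.5000: CF_t = 3.100000, DF = 0.618941, PV = 1.918716
  t = 8.0000: CF_t = 3.100000, DF = 0.599458, PV = 1.858321
  t = 8.5000: CF_t = 3.100000, DF = 0.580589, PV = 1.799827
  t = 9.0000: CF_t = 3.100000, DF = 0.562314, PV = 1.743173
  t = 9.5000: CF_t = 3.100000, DF = 0.544614, PV = 1.688304
  t = 10.0000: CF_t = 103.100000, DF = 0.527471, PV = 54.382286
Price P = sum_t PV_t = 97.819098

Answer: Price = 97.8191


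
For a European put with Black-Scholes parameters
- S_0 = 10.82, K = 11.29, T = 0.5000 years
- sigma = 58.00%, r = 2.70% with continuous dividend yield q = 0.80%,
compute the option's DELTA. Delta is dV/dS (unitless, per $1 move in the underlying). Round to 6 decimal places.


d1 = 0.1245456318; d2 = -0.2855763013
phi(d1) = 0.3958601287; exp(-qT) = 0.9960079893; exp(-rT) = 0.9865907163
N(-d1) = 0.4504416363
Delta = -exp(-qT) * N(-d1) = -0.9960079893 * 0.4504416363 = -0.448643

Answer: Delta = -0.448643


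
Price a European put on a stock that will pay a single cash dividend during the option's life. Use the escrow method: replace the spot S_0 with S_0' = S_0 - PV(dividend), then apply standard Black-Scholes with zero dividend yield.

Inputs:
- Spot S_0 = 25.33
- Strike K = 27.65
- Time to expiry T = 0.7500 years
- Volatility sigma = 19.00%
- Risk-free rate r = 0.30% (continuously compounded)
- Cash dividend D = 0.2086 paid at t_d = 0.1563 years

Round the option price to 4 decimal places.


PV(D) = D * exp(-r * t_d) = 0.2086 * 0.99953121 = 0.20850221
S_0' = S_0 - PV(D) = 25.3300 - 0.20850221 = 25.12149779
d1 = (ln(S_0'/K) + (r + sigma^2/2)*T) / (sigma*sqrt(T)) = -0.48688412
d2 = d1 - sigma*sqrt(T) = -0.65142894
exp(-rT) = 0.99775253
N(-d1) = 0.68682977; N(-d2) = 0.74261518
P = K * exp(-rT) * N(-d2) - S_0' * N(-d1) = 27.6500 * 0.99775253 * 0.74261518 - 25.12149779 * 0.68682977 = 3.2330

Answer: Price = 3.2330


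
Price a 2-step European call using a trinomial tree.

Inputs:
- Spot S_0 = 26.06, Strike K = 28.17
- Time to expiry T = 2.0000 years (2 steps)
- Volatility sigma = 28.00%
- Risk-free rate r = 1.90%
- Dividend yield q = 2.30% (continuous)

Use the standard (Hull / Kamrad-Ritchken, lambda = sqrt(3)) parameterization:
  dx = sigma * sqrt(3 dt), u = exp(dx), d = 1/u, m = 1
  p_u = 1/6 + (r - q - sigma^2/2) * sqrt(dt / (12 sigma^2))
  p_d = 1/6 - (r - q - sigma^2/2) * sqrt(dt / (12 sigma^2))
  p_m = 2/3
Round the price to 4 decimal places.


dt = T/N = 1.000000; dx = sigma*sqrt(3*dt) = 0.484974
u = exp(dx) = 1.624133; d = 1/u = 0.615713
p_u = 0.122128, p_m = 0.666667, p_d = 0.211205
Discount per step: exp(-r*dt) = 0.981179
Stock lattice S(k, j) with j the centered position index:
  k=0: S(0,+0) = 26.0600
  k=1: S(1,-1) = 16.0455; S(1,+0) = 26.0600; S(1,+1) = 42.3249
  k=2: S(2,-2) = 9.8794; S(2,-1) = 16.0455; S(2,+0) = 26.0600; S(2,+1) = 42.3249; S(2,+2) = 68.7413
Terminal payoffs V(N, j) = max(S_T - K, 0):
  V(2,-2) = 0.000000; V(2,-1) = 0.000000; V(2,+0) = 0.000000; V(2,+1) = 14.154910; V(2,+2) = 40.571289
Backward induction: V(k, j) = exp(-r*dt) * [p_u * V(k+1, j+1) + p_m * V(k+1, j) + p_d * V(k+1, j-1)]
  V(1,-1) = exp(-r*dt) * [p_u*0.000000 + p_m*0.000000 + p_d*0.000000] = 0.000000
  V(1,+0) = exp(-r*dt) * [p_u*14.154910 + p_m*0.000000 + p_d*0.000000] = 1.696178
  V(1,+1) = exp(-r*dt) * [p_u*40.571289 + p_m*14.154910 + p_d*0.000000] = 14.120648
  V(0,+0) = exp(-r*dt) * [p_u*14.120648 + p_m*1.696178 + p_d*0.000000] = 2.801576

Answer: Price = V(0,0) = 2.8016


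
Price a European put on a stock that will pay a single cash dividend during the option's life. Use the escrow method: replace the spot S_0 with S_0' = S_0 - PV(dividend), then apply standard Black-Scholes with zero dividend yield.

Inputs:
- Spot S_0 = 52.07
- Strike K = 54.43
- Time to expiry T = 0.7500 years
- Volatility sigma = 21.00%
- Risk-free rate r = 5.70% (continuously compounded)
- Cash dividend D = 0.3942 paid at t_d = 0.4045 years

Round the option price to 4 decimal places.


Answer: Price = 4.0000

Derivation:
PV(D) = D * exp(-r * t_d) = 0.3942 * 0.97720727 = 0.38521511
S_0' = S_0 - PV(D) = 52.0700 - 0.38521511 = 51.68478489
d1 = (ln(S_0'/K) + (r + sigma^2/2)*T) / (sigma*sqrt(T)) = 0.04143434
d2 = d1 - sigma*sqrt(T) = -0.14043100
exp(-rT) = 0.95815090
N(-d1) = 0.48347482; N(-d2) = 0.55584027
P = K * exp(-rT) * N(-d2) - S_0' * N(-d1) = 54.4300 * 0.95815090 * 0.55584027 - 51.68478489 * 0.48347482 = 4.0000


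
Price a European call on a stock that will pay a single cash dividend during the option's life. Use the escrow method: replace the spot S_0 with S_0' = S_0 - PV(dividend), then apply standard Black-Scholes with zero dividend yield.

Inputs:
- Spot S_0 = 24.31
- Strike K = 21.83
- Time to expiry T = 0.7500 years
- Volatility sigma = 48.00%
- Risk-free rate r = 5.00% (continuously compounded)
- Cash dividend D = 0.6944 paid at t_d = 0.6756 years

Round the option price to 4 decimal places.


Answer: Price = 5.1258

Derivation:
PV(D) = D * exp(-r * t_d) = 0.6944 * 0.96678417 = 0.67133493
S_0' = S_0 - PV(D) = 24.3100 - 0.67133493 = 23.63866507
d1 = (ln(S_0'/K) + (r + sigma^2/2)*T) / (sigma*sqrt(T)) = 0.48954143
d2 = d1 - sigma*sqrt(T) = 0.07384924
exp(-rT) = 0.96319442
N(d1) = 0.68777078; N(d2) = 0.52943483
C = S_0' * N(d1) - K * exp(-rT) * N(d2) = 23.63866507 * 0.68777078 - 21.8300 * 0.96319442 * 0.52943483 = 5.1258


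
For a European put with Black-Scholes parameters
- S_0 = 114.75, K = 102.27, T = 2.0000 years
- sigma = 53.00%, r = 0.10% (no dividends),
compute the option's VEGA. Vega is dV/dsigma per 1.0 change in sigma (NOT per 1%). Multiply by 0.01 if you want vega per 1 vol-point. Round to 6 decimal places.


Answer: Vega = 56.226262

Derivation:
d1 = 0.5310498327; d2 = -0.2184833554
phi(d1) = 0.3464746942; exp(-qT) = 1.0000000000; exp(-rT) = 0.9980019987
Vega = S * exp(-qT) * phi(d1) * sqrt(T) = 114.7500 * 1.0000000000 * 0.3464746942 * 1.4142135624 = 56.226262


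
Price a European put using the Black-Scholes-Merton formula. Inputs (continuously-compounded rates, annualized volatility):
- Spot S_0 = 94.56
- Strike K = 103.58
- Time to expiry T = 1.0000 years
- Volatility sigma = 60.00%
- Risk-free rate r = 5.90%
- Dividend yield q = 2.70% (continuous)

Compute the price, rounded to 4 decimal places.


d1 = (ln(S/K) + (r - q + 0.5*sigma^2) * T) / (sigma * sqrt(T)) = 0.20148382
d2 = d1 - sigma * sqrt(T) = -0.39851618
exp(-rT) = 0.94270677; exp(-qT) = 0.97336124
P = K * exp(-rT) * N(-d2) - S_0 * exp(-qT) * N(-d1)
N(-d1) = 0.42016014; N(-d2) = 0.65487513
P = 103.5800 * 0.94270677 * 0.65487513 - 94.5600 * 0.97336124 * 0.42016014 = 25.2737

Answer: Price = 25.2737


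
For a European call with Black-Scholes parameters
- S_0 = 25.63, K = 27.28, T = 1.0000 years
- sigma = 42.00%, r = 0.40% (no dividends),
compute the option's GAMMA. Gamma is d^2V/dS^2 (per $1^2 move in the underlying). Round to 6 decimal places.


d1 = 0.0709754938; d2 = -0.3490245062
phi(d1) = 0.3979387048; exp(-qT) = 1.0000000000; exp(-rT) = 0.9960079893
Gamma = exp(-qT) * phi(d1) / (S * sigma * sqrt(T)) = 1.0000000000 * 0.3979387048 / (25.6300 * 0.4200 * 1.0000000000) = 0.036967

Answer: Gamma = 0.036967


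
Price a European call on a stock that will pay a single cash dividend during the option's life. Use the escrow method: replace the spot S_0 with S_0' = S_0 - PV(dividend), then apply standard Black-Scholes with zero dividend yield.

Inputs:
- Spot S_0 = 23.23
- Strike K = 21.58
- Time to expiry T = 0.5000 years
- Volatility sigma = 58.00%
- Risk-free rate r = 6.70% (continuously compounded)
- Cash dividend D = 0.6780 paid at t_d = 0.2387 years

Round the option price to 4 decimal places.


PV(D) = D * exp(-r * t_d) = 0.6780 * 0.98413431 = 0.66724306
S_0' = S_0 - PV(D) = 23.2300 - 0.66724306 = 22.56275694
d1 = (ln(S_0'/K) + (r + sigma^2/2)*T) / (sigma*sqrt(T)) = 0.39533039
d2 = d1 - sigma*sqrt(T) = -0.01479154
exp(-rT) = 0.96705491
N(d1) = 0.65370046; N(d2) = 0.49409924
C = S_0' * N(d1) - K * exp(-rT) * N(d2) = 22.56275694 * 0.65370046 - 21.5800 * 0.96705491 * 0.49409924 = 4.4379

Answer: Price = 4.4379


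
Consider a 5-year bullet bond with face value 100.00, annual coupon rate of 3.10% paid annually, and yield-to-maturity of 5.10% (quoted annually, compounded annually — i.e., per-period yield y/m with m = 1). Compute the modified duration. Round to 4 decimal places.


Coupon per period c = face * coupon_rate / m = 3.100000
Periods per year m = 1; per-period yield y/m = 0.051000
Number of cashflows N = 5
Cashflows (t years, CF_t, discount factor 1/(1+y/m)^(m*t), PV):
  t = 1.0000: CF_t = 3.100000, DF = 0.951475, PV = 2.949572
  t = 2.0000: CF_t = 3.100000, DF = 0.905304, PV = 2.806443
  t = 3.0000: CF_t = 3.100000, DF = 0.861374, PV = 2.670260
  t = 4.0000: CF_t = 3.100000, DF = 0.819576, PV = 2.540685
  t = 5.0000: CF_t = 103.100000, DF = 0.779806, PV = 80.397970
Price P = sum_t PV_t = 91.364930
First compute Macaulay numerator sum_t t * PV_t:
  t * PV_t at t = 1.0000: 2.949572
  t * PV_t at t = 2.0000: 5.612886
  t * PV_t at t = 3.0000: 8.010780
  t * PV_t at t = 4.0000: 10.162740
  t * PV_t at t = 5.0000: 401.989852
Macaulay duration D = 428.725830 / 91.364930 = 4.692455
Modified duration = D / (1 + y/m) = 4.692455 / (1 + 0.051000) = 4.464753

Answer: Modified duration = 4.4648
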